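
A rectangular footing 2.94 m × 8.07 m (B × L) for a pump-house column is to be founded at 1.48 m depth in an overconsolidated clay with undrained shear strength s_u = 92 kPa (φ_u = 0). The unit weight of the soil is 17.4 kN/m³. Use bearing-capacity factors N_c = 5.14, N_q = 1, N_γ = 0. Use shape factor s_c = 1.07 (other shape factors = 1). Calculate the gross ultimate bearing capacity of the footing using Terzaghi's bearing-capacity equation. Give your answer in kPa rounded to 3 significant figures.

Effective surcharge at the founding depth q = γ·D_f = 17.4 × 1.48 = 25.752 kPa.
q_ult = c·N_c·s_c + q·N_q
     = 92 × 5.14 × 1.07 + 25.752 × 1
     = 505.98 + 25.752 = 531.73 kPa.

q_ult ≈ 532 kPa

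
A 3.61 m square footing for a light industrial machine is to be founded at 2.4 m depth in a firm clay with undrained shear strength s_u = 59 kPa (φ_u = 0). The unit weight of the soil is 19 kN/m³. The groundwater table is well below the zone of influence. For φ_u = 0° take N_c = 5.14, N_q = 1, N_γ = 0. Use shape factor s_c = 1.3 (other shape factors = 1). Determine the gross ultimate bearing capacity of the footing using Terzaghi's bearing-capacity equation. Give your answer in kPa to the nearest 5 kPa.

q_ult ≈ 440 kPa

Effective surcharge at the founding depth q = γ·D_f = 19 × 2.4 = 45.6 kPa.
q_ult = c·N_c·s_c + q·N_q
     = 59 × 5.14 × 1.3 + 45.6 × 1
     = 394.24 + 45.6 = 439.84 kPa.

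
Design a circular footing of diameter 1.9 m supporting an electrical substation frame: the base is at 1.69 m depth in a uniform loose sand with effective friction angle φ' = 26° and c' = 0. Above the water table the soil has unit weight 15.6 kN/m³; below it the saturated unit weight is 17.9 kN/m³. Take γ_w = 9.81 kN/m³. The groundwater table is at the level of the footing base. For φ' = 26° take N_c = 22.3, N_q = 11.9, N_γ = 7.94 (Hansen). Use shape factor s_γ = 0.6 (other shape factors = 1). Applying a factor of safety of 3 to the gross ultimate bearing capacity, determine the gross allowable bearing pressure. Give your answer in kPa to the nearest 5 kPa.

q_all ≈ 115 kPa

Effective surcharge at the founding depth q = γ·D_f = 15.6 × 1.69 = 26.364 kPa.
The water table coincides with the base, so in the self-weight term γ → γ' = 8.09 kN/m³.
q_ult = q·N_q + 0.5·γ·B·N_γ·s_γ
     = 26.364 × 11.9 + 0.5 × 8.09 × 1.9 × 7.94 × 0.6
     = 313.73 + 36.614 = 350.35 kPa.
q_all = q_ult / FS = 350.35 / 3 = 116.78 kPa.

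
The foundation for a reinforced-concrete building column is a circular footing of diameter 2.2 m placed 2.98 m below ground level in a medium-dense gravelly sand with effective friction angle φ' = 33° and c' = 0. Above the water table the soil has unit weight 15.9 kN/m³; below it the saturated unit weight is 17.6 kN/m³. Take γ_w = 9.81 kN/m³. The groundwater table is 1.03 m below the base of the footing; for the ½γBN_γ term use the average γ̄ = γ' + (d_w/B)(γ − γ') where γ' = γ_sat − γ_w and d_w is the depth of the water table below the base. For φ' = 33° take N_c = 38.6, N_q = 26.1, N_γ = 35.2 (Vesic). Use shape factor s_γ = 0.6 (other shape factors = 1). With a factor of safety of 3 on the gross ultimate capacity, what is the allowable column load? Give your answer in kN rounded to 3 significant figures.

P_all ≈ 1910 kN

q = γ·D_f = 15.9 × 2.98 = 47.382 kPa.
γ' = 7.79 kN/m³; averaging over the depth B below the base, γ̄ = γ' + (d_w/B)(γ − γ') = 11.587 kN/m³.
q·N_q = 47.382 × 26.1 = 1236.7 kPa
0.5·γ·B·N_γ·s_γ = 0.5 × 11.587 × 2.2 × 35.2 × 0.6 = 269.19 kPa
q_ult = 1236.7 + 269.19 = 1505.9 kPa.
Gross allowable pressure q_all = 1505.9 / 3 = 501.95 kPa.
Footing area = 3.8013 m², so allowable column load = 501.95 × 3.8013 = 1908.1 kN.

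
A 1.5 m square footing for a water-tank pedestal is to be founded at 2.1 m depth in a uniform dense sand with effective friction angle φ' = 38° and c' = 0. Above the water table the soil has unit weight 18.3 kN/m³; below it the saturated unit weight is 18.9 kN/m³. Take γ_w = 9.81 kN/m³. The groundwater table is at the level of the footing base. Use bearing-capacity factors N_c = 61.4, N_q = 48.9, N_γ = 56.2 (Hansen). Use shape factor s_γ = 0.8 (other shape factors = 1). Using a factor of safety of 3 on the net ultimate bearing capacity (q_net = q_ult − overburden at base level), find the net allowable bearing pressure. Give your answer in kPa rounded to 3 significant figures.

Overburden at base level: q = 18.3 × 2.1 = 38.43 kPa.
Below the base the soil is submerged, so the ½γBN_γ term uses γ' = 18.9 − 9.81 = 9.09 kN/m³.
Surcharge term q·N_q = 38.43 × 48.9 = 1879.2 kPa; self-weight term 0.5·γ·B·N_γ·s_γ = 0.5 × 9.09 × 1.5 × 56.2 × 0.8 = 306.51 kPa.
q_ult = 1879.2 + 306.51 = 2185.7 kPa.
q_net = 2185.7 − 38.43 = 2147.3 kPa.
q_all(net) = 2147.3 / 3 = 715.77 kPa.

q_all(net) ≈ 716 kPa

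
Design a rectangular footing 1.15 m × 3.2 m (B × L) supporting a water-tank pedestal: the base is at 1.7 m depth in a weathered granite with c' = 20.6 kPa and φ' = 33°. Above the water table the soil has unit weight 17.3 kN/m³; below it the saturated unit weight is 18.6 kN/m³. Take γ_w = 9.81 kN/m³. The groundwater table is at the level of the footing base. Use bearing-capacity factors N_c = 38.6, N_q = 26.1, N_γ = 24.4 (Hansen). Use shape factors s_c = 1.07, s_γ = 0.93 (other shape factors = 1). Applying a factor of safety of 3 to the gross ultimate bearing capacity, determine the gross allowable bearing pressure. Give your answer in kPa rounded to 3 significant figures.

Overburden at base level: q = 17.3 × 1.7 = 29.41 kPa.
Below the base the soil is submerged, so the ½γBN_γ term uses γ' = 18.6 − 9.81 = 8.79 kN/m³.
Cohesion term c·N_c·s_c = 20.6 × 38.6 × 1.07 = 850.82 kPa; surcharge term q·N_q = 29.41 × 26.1 = 767.6 kPa; self-weight term 0.5·γ·B·N_γ·s_γ = 0.5 × 8.79 × 1.15 × 24.4 × 0.93 = 114.69 kPa.
q_ult = 850.82 + 767.6 + 114.69 = 1733.1 kPa.
q_all = q_ult / FS = 1733.1 / 3 = 577.7 kPa.

q_all ≈ 578 kPa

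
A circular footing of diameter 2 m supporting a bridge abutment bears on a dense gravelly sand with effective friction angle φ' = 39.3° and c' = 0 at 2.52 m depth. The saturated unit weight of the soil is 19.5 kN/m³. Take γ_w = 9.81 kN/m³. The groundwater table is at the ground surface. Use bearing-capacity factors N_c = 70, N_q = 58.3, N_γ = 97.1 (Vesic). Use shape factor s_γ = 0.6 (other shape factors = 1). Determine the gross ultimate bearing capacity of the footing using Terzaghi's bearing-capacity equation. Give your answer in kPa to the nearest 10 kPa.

q_ult ≈ 1990 kPa

Water table at ground surface, so effective unit weight γ' = 19.5 − 9.81 = 9.69 kN/m³ is used throughout; overburden q = 9.69 × 2.52 = 24.419 kPa; the same γ' applies in the ½γBN_γ term.
Surcharge term q·N_q = 24.419 × 58.3 = 1423.6 kPa; self-weight term 0.5·γ·B·N_γ·s_γ = 0.5 × 9.69 × 2 × 97.1 × 0.6 = 564.54 kPa.
q_ult = 1423.6 + 564.54 = 1988.2 kPa.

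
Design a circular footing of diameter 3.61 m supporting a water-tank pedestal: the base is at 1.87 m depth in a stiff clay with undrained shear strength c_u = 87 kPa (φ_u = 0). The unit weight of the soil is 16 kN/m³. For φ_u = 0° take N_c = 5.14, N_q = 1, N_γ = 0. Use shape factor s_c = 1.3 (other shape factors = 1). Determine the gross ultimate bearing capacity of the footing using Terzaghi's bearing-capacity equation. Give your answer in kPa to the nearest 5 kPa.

q_ult ≈ 610 kPa

Overburden at base level: q = 16 × 1.87 = 29.92 kPa.
Cohesion term c·N_c·s_c = 87 × 5.14 × 1.3 = 581.33 kPa; surcharge term q·N_q = 29.92 × 1 = 29.92 kPa.
q_ult = 581.33 + 29.92 = 611.25 kPa.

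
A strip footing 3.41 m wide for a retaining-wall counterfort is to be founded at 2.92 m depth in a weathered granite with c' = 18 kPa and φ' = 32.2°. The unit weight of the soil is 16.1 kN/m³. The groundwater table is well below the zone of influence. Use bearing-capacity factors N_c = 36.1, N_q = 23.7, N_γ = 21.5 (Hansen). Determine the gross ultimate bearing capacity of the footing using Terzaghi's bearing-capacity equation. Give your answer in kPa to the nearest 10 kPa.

Effective surcharge at the founding depth q = γ·D_f = 16.1 × 2.92 = 47.012 kPa.
q_ult = c·N_c + q·N_q + 0.5·γ·B·N_γ
     = 18 × 36.1 + 47.012 × 23.7 + 0.5 × 16.1 × 3.41 × 21.5
     = 649.8 + 1114.2 + 590.19 = 2354.2 kPa.

q_ult ≈ 2350 kPa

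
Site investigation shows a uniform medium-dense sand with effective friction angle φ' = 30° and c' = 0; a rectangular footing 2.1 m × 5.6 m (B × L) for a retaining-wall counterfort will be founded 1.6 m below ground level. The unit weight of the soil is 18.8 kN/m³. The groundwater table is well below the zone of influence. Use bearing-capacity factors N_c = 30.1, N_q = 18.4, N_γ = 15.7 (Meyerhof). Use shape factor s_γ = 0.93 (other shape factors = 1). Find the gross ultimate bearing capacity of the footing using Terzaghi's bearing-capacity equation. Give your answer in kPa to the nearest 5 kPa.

Overburden at base level: q = 18.8 × 1.6 = 30.08 kPa.
Surcharge term q·N_q = 30.08 × 18.4 = 553.47 kPa; self-weight term 0.5·γ·B·N_γ·s_γ = 0.5 × 18.8 × 2.1 × 15.7 × 0.93 = 288.22 kPa.
q_ult = 553.47 + 288.22 = 841.7 kPa.

q_ult ≈ 840 kPa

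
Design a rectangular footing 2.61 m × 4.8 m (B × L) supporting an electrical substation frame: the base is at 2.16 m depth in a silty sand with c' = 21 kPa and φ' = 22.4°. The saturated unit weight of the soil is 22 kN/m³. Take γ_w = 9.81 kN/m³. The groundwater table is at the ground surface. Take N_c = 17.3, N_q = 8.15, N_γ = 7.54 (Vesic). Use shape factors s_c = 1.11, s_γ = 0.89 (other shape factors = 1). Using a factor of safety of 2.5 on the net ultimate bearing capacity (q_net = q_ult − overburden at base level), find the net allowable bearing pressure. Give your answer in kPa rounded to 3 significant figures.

q_all(net) ≈ 279 kPa

Water table at ground surface, so effective unit weight γ' = 22 − 9.81 = 12.19 kN/m³ is used throughout; overburden q = 12.19 × 2.16 = 26.33 kPa; the same γ' applies in the ½γBN_γ term.
Cohesion term c·N_c·s_c = 21 × 17.3 × 1.11 = 403.26 kPa; surcharge term q·N_q = 26.33 × 8.15 = 214.59 kPa; self-weight term 0.5·γ·B·N_γ·s_γ = 0.5 × 12.19 × 2.61 × 7.54 × 0.89 = 106.75 kPa.
q_ult = 403.26 + 214.59 + 106.75 = 724.61 kPa.
q_net = 724.61 − 26.33 = 698.28 kPa.
q_all(net) = 698.28 / 2.5 = 279.31 kPa.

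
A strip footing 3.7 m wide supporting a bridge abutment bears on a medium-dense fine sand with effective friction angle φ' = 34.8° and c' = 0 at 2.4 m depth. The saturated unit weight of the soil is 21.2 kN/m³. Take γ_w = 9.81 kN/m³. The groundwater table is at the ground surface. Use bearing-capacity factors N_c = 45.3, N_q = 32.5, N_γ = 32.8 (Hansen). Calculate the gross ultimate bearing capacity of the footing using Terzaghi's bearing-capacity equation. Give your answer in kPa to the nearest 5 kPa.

With the water table at the surface the whole profile is submerged: γ' = 21.2 − 9.81 = 11.39 kN/m³, so q = γ'·D_f = 27.336 kPa; the same γ' applies in the ½γBN_γ term.
q_ult = q·N_q + 0.5·γ·B·N_γ
     = 27.336 × 32.5 + 0.5 × 11.39 × 3.7 × 32.8
     = 888.42 + 691.15 = 1579.6 kPa.

q_ult ≈ 1580 kPa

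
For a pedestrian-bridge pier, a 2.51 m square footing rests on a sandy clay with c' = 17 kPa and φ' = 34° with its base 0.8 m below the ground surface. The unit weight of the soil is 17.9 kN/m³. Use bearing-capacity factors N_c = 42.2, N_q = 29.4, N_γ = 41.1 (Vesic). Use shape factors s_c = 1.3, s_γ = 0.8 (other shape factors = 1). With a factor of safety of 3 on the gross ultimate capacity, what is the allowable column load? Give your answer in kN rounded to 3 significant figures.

Effective surcharge at the founding depth q = γ·D_f = 17.9 × 0.8 = 14.32 kPa.
q_ult = c·N_c·s_c + q·N_q + 0.5·γ·B·N_γ·s_γ
     = 17 × 42.2 × 1.3 + 14.32 × 29.4 + 0.5 × 17.9 × 2.51 × 41.1 × 0.8
     = 932.62 + 421.01 + 738.63 = 2092.3 kPa.
Gross allowable pressure q_all = 2092.3 / 3 = 697.42 kPa.
Footing area = 6.3001 m², so allowable column load = 697.42 × 6.3001 = 4393.8 kN.

P_all ≈ 4390 kN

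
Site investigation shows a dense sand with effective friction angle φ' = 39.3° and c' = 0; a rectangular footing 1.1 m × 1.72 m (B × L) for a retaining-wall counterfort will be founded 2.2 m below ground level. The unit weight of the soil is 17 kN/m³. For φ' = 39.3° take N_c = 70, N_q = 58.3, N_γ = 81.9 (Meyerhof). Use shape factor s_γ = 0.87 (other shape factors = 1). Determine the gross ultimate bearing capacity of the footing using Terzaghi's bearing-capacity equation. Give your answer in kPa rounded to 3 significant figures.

q_ult ≈ 2850 kPa

Effective surcharge at the founding depth q = γ·D_f = 17 × 2.2 = 37.4 kPa.
q_ult = q·N_q + 0.5·γ·B·N_γ·s_γ
     = 37.4 × 58.3 + 0.5 × 17 × 1.1 × 81.9 × 0.87
     = 2180.4 + 666.22 = 2846.6 kPa.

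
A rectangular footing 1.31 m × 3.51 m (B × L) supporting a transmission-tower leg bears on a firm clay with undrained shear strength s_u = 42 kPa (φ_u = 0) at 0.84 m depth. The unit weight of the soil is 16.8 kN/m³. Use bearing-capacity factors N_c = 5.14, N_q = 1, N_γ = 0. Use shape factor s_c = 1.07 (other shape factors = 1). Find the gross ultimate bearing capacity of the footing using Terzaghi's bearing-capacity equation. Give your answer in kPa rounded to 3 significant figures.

q_ult ≈ 245 kPa

Effective surcharge at the founding depth q = γ·D_f = 16.8 × 0.84 = 14.112 kPa.
q_ult = c·N_c·s_c + q·N_q
     = 42 × 5.14 × 1.07 + 14.112 × 1
     = 230.99 + 14.112 = 245.1 kPa.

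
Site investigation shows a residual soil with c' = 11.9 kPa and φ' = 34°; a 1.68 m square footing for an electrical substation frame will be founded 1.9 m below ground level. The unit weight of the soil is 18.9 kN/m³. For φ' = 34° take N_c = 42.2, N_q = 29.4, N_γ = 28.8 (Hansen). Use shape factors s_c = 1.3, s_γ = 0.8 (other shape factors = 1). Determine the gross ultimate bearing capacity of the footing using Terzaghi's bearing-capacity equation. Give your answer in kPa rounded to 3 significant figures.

q = γ·D_f = 18.9 × 1.9 = 35.91 kPa.
c·N_c·s_c = 11.9 × 42.2 × 1.3 = 652.83 kPa
q·N_q = 35.91 × 29.4 = 1055.8 kPa
0.5·γ·B·N_γ·s_γ = 0.5 × 18.9 × 1.68 × 28.8 × 0.8 = 365.78 kPa
q_ult = 652.83 + 1055.8 + 365.78 = 2074.4 kPa.

q_ult ≈ 2070 kPa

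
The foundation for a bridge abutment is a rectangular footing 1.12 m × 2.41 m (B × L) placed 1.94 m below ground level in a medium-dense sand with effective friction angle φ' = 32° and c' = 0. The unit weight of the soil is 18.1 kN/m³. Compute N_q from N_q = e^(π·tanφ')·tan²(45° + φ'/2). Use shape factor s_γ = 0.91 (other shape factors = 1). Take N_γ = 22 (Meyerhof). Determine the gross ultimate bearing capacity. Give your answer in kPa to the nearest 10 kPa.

tan32° = 0.6249, so N_q = e^(π×0.6249)·tan²(61°) = 7.121 × 3.255 = 23.18.
q = γ·D_f = 18.1 × 1.94 = 35.114 kPa.
q·N_q = 35.114 × 23.177 = 813.83 kPa
0.5·γ·B·N_γ·s_γ = 0.5 × 18.1 × 1.12 × 22 × 0.91 = 202.92 kPa
q_ult = 813.83 + 202.92 = 1016.8 kPa.

q_ult ≈ 1020 kPa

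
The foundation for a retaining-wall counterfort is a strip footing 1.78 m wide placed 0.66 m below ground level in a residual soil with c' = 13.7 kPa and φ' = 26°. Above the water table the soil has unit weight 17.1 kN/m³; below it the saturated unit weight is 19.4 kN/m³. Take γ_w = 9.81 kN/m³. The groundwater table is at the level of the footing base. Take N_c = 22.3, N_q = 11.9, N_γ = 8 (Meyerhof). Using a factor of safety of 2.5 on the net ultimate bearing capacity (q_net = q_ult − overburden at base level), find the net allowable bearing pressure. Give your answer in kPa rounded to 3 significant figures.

Effective surcharge at the founding depth q = γ·D_f = 17.1 × 0.66 = 11.286 kPa.
The water table coincides with the base, so in the self-weight term γ → γ' = 9.59 kN/m³.
q_ult = c·N_c + q·N_q + 0.5·γ·B·N_γ
     = 13.7 × 22.3 + 11.286 × 11.9 + 0.5 × 9.59 × 1.78 × 8
     = 305.51 + 134.3 + 68.281 = 508.09 kPa.
q_net = 508.09 − 11.286 = 496.81 kPa.
q_all(net) = 496.81 / 2.5 = 198.72 kPa.

q_all(net) ≈ 199 kPa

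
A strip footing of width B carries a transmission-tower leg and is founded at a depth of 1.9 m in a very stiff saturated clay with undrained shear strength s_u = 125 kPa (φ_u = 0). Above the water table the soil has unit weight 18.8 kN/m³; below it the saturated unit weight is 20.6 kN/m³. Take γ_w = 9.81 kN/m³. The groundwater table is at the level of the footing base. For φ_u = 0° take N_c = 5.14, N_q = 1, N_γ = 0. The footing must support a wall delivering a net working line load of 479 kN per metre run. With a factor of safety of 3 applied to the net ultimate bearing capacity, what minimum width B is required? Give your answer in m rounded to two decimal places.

q = γ·D_f = 18.8 × 1.9 = 35.72 kPa.
c·N_c = 125 × 5.14 = 642.5 kPa
q·N_q = 35.72 × 1 = 35.72 kPa
q_ult = 642.5 + 35.72 = 678.22 kPa.
For φ = 0 the ½γBN_γ term vanishes, so q_ult is independent of B. q_net = 678.22 − 35.72 = 642.5 kPa; q_all(net) = 642.5/3 = 214.17 kPa.
Required width B = w / q_all(net) = 479 / 214.17 = 2.237 m.

B = 2.24 m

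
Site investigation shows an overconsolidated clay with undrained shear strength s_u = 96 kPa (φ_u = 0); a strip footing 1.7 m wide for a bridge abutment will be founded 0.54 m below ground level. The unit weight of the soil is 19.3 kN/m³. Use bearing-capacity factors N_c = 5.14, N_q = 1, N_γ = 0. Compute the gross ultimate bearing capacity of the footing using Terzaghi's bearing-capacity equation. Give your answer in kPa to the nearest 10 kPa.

q_ult ≈ 500 kPa

Overburden at base level: q = 19.3 × 0.54 = 10.422 kPa.
Cohesion term c·N_c = 96 × 5.14 = 493.44 kPa; surcharge term q·N_q = 10.422 × 1 = 10.422 kPa.
q_ult = 493.44 + 10.422 = 503.86 kPa.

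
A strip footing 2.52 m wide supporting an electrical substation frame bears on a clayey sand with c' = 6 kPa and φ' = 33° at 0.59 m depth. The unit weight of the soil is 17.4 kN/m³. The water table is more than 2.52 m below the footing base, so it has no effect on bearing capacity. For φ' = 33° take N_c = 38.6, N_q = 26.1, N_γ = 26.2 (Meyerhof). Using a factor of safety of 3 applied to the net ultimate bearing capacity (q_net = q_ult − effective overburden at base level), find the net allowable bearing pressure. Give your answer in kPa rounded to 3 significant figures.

q_all(net) ≈ 355 kPa

Effective surcharge at the founding depth q = γ·D_f = 17.4 × 0.59 = 10.266 kPa.
q_ult = c·N_c + q·N_q + 0.5·γ·B·N_γ
     = 6 × 38.6 + 10.266 × 26.1 + 0.5 × 17.4 × 2.52 × 26.2
     = 231.6 + 267.94 + 574.41 = 1074 kPa.
Net ultimate: q_net = 1074 − 10.266 = 1063.7 kPa.
q_all(net) = 1063.7 / 3 = 354.56 kPa.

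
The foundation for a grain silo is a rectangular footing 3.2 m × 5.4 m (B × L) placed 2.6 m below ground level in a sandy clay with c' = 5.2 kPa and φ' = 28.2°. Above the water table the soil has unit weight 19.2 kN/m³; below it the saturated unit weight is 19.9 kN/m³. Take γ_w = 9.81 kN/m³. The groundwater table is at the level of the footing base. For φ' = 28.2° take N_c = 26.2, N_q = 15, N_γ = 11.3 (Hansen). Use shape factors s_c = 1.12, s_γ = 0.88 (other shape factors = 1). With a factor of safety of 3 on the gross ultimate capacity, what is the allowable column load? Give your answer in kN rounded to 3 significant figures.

Overburden at base level: q = 19.2 × 2.6 = 49.92 kPa.
Below the base the soil is submerged, so the ½γBN_γ term uses γ' = 19.9 − 9.81 = 10.09 kN/m³.
Cohesion term c·N_c·s_c = 5.2 × 26.2 × 1.12 = 152.59 kPa; surcharge term q·N_q = 49.92 × 15 = 748.8 kPa; self-weight term 0.5·γ·B·N_γ·s_γ = 0.5 × 10.09 × 3.2 × 11.3 × 0.88 = 160.54 kPa.
q_ult = 152.59 + 748.8 + 160.54 = 1061.9 kPa.
Gross allowable pressure q_all = 1061.9 / 3 = 353.97 kPa.
Footing area = 17.28 m², so allowable column load = 353.97 × 17.28 = 6116.7 kN.

P_all ≈ 6120 kN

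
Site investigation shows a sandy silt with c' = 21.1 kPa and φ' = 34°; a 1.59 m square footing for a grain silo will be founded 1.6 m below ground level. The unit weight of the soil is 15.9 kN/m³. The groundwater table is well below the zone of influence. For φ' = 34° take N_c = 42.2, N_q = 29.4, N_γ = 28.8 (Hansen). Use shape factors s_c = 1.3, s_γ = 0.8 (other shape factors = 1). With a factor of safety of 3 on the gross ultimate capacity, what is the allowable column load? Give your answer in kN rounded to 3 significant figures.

P_all ≈ 1850 kN

q = γ·D_f = 15.9 × 1.6 = 25.44 kPa.
c·N_c·s_c = 21.1 × 42.2 × 1.3 = 1157.5 kPa
q·N_q = 25.44 × 29.4 = 747.94 kPa
0.5·γ·B·N_γ·s_γ = 0.5 × 15.9 × 1.59 × 28.8 × 0.8 = 291.24 kPa
q_ult = 1157.5 + 747.94 + 291.24 = 2196.7 kPa.
Gross allowable pressure q_all = 2196.7 / 3 = 732.24 kPa.
Footing area = 2.5281 m², so allowable column load = 732.24 × 2.5281 = 1851.2 kN.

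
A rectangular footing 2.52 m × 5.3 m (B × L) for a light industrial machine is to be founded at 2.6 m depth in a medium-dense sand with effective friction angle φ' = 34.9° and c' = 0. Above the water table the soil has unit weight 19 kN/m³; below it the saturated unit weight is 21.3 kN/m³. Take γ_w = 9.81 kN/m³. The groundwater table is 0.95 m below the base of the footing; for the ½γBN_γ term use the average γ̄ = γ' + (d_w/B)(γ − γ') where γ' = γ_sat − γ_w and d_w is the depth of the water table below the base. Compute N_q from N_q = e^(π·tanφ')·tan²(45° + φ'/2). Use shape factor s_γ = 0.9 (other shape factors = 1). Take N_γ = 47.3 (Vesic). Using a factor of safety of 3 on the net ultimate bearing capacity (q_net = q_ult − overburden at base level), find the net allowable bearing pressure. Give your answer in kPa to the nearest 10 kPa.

q_all(net) ≈ 780 kPa

N_q = e^(π·tan34.9°)·tan²(62.45°) = 32.89.
Effective surcharge at the founding depth q = γ·D_f = 19 × 2.6 = 49.4 kPa.
With d_w = 0.95 m < B, γ̄ = 11.49 + (0.95/2.52) × (19 − 11.49) = 14.321 kN/m³.
q_ult = q·N_q + 0.5·γ·B·N_γ·s_γ
     = 49.4 × 32.885 + 0.5 × 14.321 × 2.52 × 47.3 × 0.9
     = 1624.5 + 768.16 = 2392.7 kPa.
q_net = 2392.7 − 49.4 = 2343.3 kPa.
q_all(net) = 2343.3 / 3 = 781.09 kPa.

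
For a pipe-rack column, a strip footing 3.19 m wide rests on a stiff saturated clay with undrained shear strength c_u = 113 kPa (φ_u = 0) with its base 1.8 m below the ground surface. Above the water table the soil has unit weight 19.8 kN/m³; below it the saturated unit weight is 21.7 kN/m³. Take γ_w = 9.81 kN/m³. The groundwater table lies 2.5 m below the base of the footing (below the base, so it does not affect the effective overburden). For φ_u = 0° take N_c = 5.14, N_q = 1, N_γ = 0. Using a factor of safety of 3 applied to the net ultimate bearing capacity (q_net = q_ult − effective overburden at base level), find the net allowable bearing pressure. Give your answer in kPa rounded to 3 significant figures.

q = γ·D_f = 19.8 × 1.8 = 35.64 kPa.
c·N_c = 113 × 5.14 = 580.82 kPa
q·N_q = 35.64 × 1 = 35.64 kPa
q_ult = 580.82 + 35.64 = 616.46 kPa.
Net ultimate: q_net = 616.46 − 35.64 = 580.82 kPa.
q_all(net) = 580.82 / 3 = 193.61 kPa.

q_all(net) ≈ 194 kPa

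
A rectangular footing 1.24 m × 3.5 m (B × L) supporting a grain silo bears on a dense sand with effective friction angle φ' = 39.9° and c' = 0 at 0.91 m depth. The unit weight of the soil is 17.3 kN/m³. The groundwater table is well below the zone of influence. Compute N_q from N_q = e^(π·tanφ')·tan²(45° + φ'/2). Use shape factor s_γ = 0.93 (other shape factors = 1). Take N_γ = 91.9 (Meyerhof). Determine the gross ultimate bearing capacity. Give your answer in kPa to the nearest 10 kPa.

tan39.9° = 0.8361, so N_q = e^(π×0.8361)·tan²(64.95°) = 13.829 × 4.578 = 63.31.
q = γ·D_f = 17.3 × 0.91 = 15.743 kPa.
q·N_q = 15.743 × 63.31 = 996.69 kPa
0.5·γ·B·N_γ·s_γ = 0.5 × 17.3 × 1.24 × 91.9 × 0.93 = 916.72 kPa
q_ult = 996.69 + 916.72 = 1913.4 kPa.

q_ult ≈ 1910 kPa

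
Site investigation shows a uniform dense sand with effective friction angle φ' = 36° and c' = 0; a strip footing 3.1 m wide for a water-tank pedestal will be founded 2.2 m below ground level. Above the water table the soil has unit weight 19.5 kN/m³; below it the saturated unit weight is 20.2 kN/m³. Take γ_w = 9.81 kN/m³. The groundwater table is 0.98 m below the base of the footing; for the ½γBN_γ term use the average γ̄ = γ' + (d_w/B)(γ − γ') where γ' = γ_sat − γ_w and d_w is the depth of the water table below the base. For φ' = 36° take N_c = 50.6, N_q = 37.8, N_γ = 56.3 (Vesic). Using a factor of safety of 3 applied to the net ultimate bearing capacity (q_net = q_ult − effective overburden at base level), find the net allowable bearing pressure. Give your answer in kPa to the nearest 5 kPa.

Overburden at base level: q = 19.5 × 2.2 = 42.9 kPa.
The water table is 0.98 m below the base (< B = 3.1 m), so the ½γBN_γ term uses γ̄ = γ' + (d_w/B)(γ − γ') = 10.39 + (0.98/3.1)(19.5 − 10.39) = 13.27 kN/m³.
Surcharge term q·N_q = 42.9 × 37.8 = 1621.6 kPa; self-weight term 0.5·γ·B·N_γ = 0.5 × 13.27 × 3.1 × 56.3 = 1158 kPa.
q_ult = 1621.6 + 1158 = 2779.6 kPa.
Net ultimate: q_net = 2779.6 − 42.9 = 2736.7 kPa.
q_all(net) = 2736.7 / 3 = 912.24 kPa.

q_all(net) ≈ 910 kPa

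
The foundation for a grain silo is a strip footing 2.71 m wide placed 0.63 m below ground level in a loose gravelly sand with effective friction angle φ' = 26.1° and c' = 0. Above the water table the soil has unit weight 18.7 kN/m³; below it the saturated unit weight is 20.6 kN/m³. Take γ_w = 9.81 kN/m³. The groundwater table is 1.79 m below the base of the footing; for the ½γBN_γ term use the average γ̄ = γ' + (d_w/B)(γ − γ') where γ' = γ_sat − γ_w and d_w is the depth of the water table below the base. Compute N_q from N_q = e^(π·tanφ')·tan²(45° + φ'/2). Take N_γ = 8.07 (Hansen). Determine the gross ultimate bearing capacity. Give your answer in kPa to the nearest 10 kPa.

q_ult ≈ 320 kPa

tan26.1° = 0.4899, so N_q = e^(π×0.4899)·tan²(58.05°) = 4.66 × 2.571 = 11.98.
q = γ·D_f = 18.7 × 0.63 = 11.781 kPa.
γ' = 10.79 kN/m³; averaging over the depth B below the base, γ̄ = γ' + (d_w/B)(γ − γ') = 16.015 kN/m³.
q·N_q = 11.781 × 11.981 = 141.15 kPa
0.5·γ·B·N_γ = 0.5 × 16.015 × 2.71 × 8.07 = 175.12 kPa
q_ult = 141.15 + 175.12 = 316.27 kPa.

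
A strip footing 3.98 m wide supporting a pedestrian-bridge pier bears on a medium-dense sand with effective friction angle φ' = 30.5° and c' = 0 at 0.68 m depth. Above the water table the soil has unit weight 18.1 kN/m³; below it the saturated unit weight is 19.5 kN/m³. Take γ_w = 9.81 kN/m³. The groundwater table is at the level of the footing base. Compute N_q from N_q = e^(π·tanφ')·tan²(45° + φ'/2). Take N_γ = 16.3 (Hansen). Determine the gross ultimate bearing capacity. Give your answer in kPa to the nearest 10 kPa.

q_ult ≈ 550 kPa

tan30.5° = 0.589, so N_q = e^(π×0.589)·tan²(60.25°) = 6.363 × 3.061 = 19.48.
Effective surcharge at the founding depth q = γ·D_f = 18.1 × 0.68 = 12.308 kPa.
The water table coincides with the base, so in the self-weight term γ → γ' = 9.69 kN/m³.
q_ult = q·N_q + 0.5·γ·B·N_γ
     = 12.308 × 19.479 + 0.5 × 9.69 × 3.98 × 16.3
     = 239.75 + 314.31 = 554.07 kPa.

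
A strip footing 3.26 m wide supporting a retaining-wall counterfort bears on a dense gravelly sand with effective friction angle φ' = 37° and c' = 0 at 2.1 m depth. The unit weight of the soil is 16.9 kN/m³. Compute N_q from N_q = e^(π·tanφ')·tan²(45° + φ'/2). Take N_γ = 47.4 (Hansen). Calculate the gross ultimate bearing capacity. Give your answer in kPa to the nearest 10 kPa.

q_ult ≈ 2830 kPa

tan37° = 0.7536, so N_q = e^(π×0.7536)·tan²(63.5°) = 10.669 × 4.023 = 42.92.
q = γ·D_f = 16.9 × 2.1 = 35.49 kPa.
q·N_q = 35.49 × 42.92 = 1523.2 kPa
0.5·γ·B·N_γ = 0.5 × 16.9 × 3.26 × 47.4 = 1305.7 kPa
q_ult = 1523.2 + 1305.7 = 2829 kPa.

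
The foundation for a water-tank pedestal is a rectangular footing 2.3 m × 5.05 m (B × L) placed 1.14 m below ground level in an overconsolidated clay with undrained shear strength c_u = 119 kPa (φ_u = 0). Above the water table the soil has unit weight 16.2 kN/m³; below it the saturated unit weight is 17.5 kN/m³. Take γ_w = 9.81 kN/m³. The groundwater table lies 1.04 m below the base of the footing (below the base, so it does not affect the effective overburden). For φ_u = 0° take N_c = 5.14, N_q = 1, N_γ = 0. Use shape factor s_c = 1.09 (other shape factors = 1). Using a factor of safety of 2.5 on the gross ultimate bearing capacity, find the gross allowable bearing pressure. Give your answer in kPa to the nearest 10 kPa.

q_all ≈ 270 kPa

Effective surcharge at the founding depth q = γ·D_f = 16.2 × 1.14 = 18.468 kPa.
q_ult = c·N_c·s_c + q·N_q
     = 119 × 5.14 × 1.09 + 18.468 × 1
     = 666.71 + 18.468 = 685.18 kPa.
q_all = 685.18 / 2.5 = 274.07 kPa.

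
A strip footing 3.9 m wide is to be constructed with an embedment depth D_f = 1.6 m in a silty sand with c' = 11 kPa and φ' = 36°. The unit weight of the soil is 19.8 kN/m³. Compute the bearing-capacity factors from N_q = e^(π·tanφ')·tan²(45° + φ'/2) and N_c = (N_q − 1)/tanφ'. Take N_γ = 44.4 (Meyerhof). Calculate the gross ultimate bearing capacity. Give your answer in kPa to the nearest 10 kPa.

tan36° = 0.7265, so N_q = e^(π×0.7265)·tan²(63°) = 9.801 × 3.852 = 37.75.
N_c = (37.75 − 1)/tan36° = 50.59.
Effective surcharge at the founding depth q = γ·D_f = 19.8 × 1.6 = 31.68 kPa.
q_ult = c·N_c + q·N_q + 0.5·γ·B·N_γ
     = 11 × 50.585 + 31.68 × 37.752 + 0.5 × 19.8 × 3.9 × 44.4
     = 556.44 + 1196 + 1714.3 = 3466.7 kPa.

q_ult ≈ 3470 kPa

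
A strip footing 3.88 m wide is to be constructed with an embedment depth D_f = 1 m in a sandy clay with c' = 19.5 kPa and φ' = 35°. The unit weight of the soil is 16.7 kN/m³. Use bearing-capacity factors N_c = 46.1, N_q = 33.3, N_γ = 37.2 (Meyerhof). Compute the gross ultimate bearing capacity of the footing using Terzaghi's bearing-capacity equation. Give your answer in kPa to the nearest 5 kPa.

q_ult ≈ 2660 kPa

Effective surcharge at the founding depth q = γ·D_f = 16.7 × 1 = 16.7 kPa.
q_ult = c·N_c + q·N_q + 0.5·γ·B·N_γ
     = 19.5 × 46.1 + 16.7 × 33.3 + 0.5 × 16.7 × 3.88 × 37.2
     = 898.95 + 556.11 + 1205.2 = 2660.3 kPa.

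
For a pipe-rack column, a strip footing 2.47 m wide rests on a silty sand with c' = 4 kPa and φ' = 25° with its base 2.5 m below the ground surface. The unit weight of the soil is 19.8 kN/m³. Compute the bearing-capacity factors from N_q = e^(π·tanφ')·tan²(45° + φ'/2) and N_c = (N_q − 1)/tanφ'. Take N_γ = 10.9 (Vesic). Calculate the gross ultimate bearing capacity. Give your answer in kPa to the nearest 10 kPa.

q_ult ≈ 880 kPa

tan25° = 0.4663, so N_q = e^(π×0.4663)·tan²(57.5°) = 4.327 × 2.464 = 10.66.
N_c = (10.66 − 1)/tan25° = 20.72.
Overburden at base level: q = 19.8 × 2.5 = 49.5 kPa.
Cohesion term c·N_c = 4 × 20.721 = 82.882 kPa; surcharge term q·N_q = 49.5 × 10.662 = 527.78 kPa; self-weight term 0.5·γ·B·N_γ = 0.5 × 19.8 × 2.47 × 10.9 = 266.54 kPa.
q_ult = 82.882 + 527.78 + 266.54 = 877.2 kPa.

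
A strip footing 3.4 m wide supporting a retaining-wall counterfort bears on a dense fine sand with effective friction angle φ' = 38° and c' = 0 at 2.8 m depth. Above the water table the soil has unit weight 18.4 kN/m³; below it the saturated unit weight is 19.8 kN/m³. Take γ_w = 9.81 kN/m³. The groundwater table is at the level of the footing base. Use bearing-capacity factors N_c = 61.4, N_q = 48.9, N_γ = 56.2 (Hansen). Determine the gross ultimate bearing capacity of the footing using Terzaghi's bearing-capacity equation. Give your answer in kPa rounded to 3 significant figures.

q = γ·D_f = 18.4 × 2.8 = 51.52 kPa.
For the ½γBN_γ term take γ' = 19.8 − 9.81 = 9.99 kN/m³ (soil below base is submerged).
q·N_q = 51.52 × 48.9 = 2519.3 kPa
0.5·γ·B·N_γ = 0.5 × 9.99 × 3.4 × 56.2 = 954.44 kPa
q_ult = 2519.3 + 954.44 = 3473.8 kPa.

q_ult ≈ 3470 kPa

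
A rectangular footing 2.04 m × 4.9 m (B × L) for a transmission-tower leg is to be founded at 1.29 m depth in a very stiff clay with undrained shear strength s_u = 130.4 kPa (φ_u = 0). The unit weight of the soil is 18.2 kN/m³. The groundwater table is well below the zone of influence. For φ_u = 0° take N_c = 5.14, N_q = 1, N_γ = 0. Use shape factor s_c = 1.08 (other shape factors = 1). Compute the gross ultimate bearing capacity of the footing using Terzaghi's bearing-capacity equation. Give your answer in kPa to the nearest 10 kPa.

q_ult ≈ 750 kPa

q = γ·D_f = 18.2 × 1.29 = 23.478 kPa.
c·N_c·s_c = 130.4 × 5.14 × 1.08 = 723.88 kPa
q·N_q = 23.478 × 1 = 23.478 kPa
q_ult = 723.88 + 23.478 = 747.35 kPa.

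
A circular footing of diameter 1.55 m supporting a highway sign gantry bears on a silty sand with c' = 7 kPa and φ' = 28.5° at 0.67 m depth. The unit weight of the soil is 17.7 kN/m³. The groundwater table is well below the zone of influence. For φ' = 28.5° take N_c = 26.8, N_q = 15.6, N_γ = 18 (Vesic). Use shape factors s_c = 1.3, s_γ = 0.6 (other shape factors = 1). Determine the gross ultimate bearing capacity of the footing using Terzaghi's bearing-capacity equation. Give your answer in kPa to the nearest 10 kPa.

q_ult ≈ 580 kPa

Effective surcharge at the founding depth q = γ·D_f = 17.7 × 0.67 = 11.859 kPa.
q_ult = c·N_c·s_c + q·N_q + 0.5·γ·B·N_γ·s_γ
     = 7 × 26.8 × 1.3 + 11.859 × 15.6 + 0.5 × 17.7 × 1.55 × 18 × 0.6
     = 243.88 + 185 + 148.15 = 577.03 kPa.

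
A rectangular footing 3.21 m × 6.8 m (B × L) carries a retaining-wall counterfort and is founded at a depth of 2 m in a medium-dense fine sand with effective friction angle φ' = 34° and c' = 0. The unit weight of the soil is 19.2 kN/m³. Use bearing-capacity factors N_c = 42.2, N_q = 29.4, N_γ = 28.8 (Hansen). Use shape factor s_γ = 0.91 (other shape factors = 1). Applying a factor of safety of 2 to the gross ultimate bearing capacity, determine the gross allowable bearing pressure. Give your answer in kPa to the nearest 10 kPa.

q_all ≈ 970 kPa

q = γ·D_f = 19.2 × 2 = 38.4 kPa.
q·N_q = 38.4 × 29.4 = 1129 kPa
0.5·γ·B·N_γ·s_γ = 0.5 × 19.2 × 3.21 × 28.8 × 0.91 = 807.63 kPa
q_ult = 1129 + 807.63 = 1936.6 kPa.
q_all = q_ult / FS = 1936.6 / 2 = 968.29 kPa.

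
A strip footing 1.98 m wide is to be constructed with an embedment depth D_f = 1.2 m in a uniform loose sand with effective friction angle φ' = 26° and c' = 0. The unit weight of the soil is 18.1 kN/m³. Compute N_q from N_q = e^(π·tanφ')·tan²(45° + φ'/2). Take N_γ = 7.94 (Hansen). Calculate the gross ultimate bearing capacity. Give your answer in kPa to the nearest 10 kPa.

q_ult ≈ 400 kPa

tan26° = 0.4877, so N_q = e^(π×0.4877)·tan²(58°) = 4.629 × 2.561 = 11.85.
Overburden at base level: q = 18.1 × 1.2 = 21.72 kPa.
Surcharge term q·N_q = 21.72 × 11.854 = 257.47 kPa; self-weight term 0.5·γ·B·N_γ = 0.5 × 18.1 × 1.98 × 7.94 = 142.28 kPa.
q_ult = 257.47 + 142.28 = 399.75 kPa.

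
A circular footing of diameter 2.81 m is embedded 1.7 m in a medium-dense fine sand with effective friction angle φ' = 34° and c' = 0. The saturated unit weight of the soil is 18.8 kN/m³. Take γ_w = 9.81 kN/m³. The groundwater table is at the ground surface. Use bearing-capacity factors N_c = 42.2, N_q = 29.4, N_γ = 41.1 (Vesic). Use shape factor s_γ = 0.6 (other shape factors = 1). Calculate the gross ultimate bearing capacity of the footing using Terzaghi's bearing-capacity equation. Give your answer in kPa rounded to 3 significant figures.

q_ult ≈ 761 kPa

With the water table at the surface the whole profile is submerged: γ' = 18.8 − 9.81 = 8.99 kN/m³, so q = γ'·D_f = 15.283 kPa; the same γ' applies in the ½γBN_γ term.
q_ult = q·N_q + 0.5·γ·B·N_γ·s_γ
     = 15.283 × 29.4 + 0.5 × 8.99 × 2.81 × 41.1 × 0.6
     = 449.32 + 311.48 = 760.8 kPa.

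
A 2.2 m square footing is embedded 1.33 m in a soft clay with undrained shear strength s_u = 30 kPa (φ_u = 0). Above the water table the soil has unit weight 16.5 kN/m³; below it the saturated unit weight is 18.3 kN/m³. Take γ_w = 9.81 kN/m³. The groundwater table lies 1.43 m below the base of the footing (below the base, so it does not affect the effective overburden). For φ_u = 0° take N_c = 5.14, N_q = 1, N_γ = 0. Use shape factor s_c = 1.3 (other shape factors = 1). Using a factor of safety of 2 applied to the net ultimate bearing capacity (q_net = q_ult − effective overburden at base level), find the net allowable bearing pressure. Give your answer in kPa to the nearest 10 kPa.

Overburden at base level: q = 16.5 × 1.33 = 21.945 kPa.
Cohesion term c·N_c·s_c = 30 × 5.14 × 1.3 = 200.46 kPa; surcharge term q·N_q = 21.945 × 1 = 21.945 kPa.
q_ult = 200.46 + 21.945 = 222.4 kPa.
Net ultimate: q_net = 222.4 − 21.945 = 200.46 kPa.
q_all(net) = 200.46 / 2 = 100.23 kPa.

q_all(net) ≈ 100 kPa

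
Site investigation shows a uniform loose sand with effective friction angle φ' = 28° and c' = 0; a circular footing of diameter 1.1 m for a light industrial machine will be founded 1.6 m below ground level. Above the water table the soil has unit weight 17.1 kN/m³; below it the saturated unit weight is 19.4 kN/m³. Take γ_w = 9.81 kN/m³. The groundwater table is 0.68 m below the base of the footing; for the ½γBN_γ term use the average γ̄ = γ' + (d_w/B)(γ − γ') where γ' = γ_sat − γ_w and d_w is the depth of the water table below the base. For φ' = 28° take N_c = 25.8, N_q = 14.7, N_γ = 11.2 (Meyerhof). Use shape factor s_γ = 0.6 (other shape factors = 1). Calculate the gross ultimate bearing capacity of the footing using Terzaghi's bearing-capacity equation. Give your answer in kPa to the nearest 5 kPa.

q = γ·D_f = 17.1 × 1.6 = 27.36 kPa.
γ' = 9.59 kN/m³; averaging over the depth B below the base, γ̄ = γ' + (d_w/B)(γ − γ') = 14.233 kN/m³.
q·N_q = 27.36 × 14.7 = 402.19 kPa
0.5·γ·B·N_γ·s_γ = 0.5 × 14.233 × 1.1 × 11.2 × 0.6 = 52.603 kPa
q_ult = 402.19 + 52.603 = 454.8 kPa.

q_ult ≈ 455 kPa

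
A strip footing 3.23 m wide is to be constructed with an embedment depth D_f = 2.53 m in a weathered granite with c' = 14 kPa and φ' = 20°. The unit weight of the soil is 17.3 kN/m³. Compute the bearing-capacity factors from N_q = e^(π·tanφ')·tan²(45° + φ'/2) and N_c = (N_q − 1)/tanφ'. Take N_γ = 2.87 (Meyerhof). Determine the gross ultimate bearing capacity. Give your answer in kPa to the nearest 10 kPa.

q_ult ≈ 570 kPa

tan20° = 0.364, so N_q = e^(π×0.364)·tan²(55°) = 3.138 × 2.04 = 6.4.
N_c = (6.4 − 1)/tan20° = 14.83.
Overburden at base level: q = 17.3 × 2.53 = 43.769 kPa.
Cohesion term c·N_c = 14 × 14.835 = 207.69 kPa; surcharge term q·N_q = 43.769 × 6.3994 = 280.1 kPa; self-weight term 0.5·γ·B·N_γ = 0.5 × 17.3 × 3.23 × 2.87 = 80.186 kPa.
q_ult = 207.69 + 280.1 + 80.186 = 567.97 kPa.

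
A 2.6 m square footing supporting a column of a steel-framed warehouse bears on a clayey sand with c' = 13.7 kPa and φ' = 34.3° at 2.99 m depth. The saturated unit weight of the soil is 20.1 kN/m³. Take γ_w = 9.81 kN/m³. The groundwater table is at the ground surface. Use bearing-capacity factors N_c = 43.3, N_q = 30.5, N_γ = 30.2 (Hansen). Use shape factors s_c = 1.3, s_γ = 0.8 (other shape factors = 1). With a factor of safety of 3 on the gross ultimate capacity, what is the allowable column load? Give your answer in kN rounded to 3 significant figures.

P_all ≈ 4580 kN

γ' = 20.1 − 9.81 = 10.29 kN/m³ (submerged throughout). q = 10.29 × 2.99 = 30.767 kPa; the same γ' applies in the ½γBN_γ term.
c·N_c·s_c = 13.7 × 43.3 × 1.3 = 771.17 kPa
q·N_q = 30.767 × 30.5 = 938.4 kPa
0.5·γ·B·N_γ·s_γ = 0.5 × 10.29 × 2.6 × 30.2 × 0.8 = 323.19 kPa
q_ult = 771.17 + 938.4 + 323.19 = 2032.8 kPa.
Gross allowable pressure q_all = 2032.8 / 3 = 677.59 kPa.
Footing area = 6.76 m², so allowable column load = 677.59 × 6.76 = 4580.5 kN.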